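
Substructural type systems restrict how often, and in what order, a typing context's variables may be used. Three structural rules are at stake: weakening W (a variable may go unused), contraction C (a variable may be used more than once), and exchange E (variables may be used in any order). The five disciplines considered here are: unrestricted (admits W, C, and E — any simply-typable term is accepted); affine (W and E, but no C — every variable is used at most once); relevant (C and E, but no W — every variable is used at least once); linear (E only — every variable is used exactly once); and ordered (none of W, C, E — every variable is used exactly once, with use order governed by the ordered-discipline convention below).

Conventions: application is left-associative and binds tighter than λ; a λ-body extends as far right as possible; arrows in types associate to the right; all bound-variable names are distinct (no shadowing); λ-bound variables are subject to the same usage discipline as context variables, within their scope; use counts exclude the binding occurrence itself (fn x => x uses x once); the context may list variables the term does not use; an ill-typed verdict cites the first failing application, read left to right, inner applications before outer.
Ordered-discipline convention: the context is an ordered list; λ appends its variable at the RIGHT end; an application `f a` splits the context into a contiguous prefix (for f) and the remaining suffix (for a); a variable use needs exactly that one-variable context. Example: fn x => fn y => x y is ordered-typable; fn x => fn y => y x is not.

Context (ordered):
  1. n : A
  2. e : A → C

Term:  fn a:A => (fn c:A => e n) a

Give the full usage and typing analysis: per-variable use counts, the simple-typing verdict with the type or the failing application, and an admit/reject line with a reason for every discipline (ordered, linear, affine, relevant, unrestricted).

use counts: n ×1; e ×1; a (λ-bound) ×1; c (λ-bound) ×0
order of uses: e, n, a
typing: ✓ — A → C
ordered: ✗ — c never used (weakening)
linear: ✗ — c never used (weakening)
affine: ✓ — no duplicate uses among n, e, a, c
relevant: ✗ — c never used (weakening)
unrestricted: ✓ — typability at A → C is all that's needed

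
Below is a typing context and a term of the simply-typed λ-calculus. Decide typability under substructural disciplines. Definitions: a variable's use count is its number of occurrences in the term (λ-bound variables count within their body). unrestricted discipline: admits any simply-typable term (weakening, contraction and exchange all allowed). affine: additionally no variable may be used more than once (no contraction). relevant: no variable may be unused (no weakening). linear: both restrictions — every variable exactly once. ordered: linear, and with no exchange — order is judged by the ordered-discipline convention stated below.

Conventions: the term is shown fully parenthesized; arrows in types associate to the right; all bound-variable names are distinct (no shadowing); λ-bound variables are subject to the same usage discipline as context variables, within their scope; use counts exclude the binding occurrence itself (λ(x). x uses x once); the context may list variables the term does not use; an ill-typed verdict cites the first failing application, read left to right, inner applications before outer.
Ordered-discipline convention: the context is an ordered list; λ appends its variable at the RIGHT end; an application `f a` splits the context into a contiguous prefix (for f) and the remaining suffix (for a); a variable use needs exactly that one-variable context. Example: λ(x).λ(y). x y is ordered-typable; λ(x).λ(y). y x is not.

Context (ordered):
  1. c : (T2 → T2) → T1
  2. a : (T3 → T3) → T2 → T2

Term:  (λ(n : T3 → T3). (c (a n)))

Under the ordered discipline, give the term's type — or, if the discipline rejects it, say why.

term : (T3 → T3) → T1
usage: c ×1; a ×1; n (λ-bound) ×1
left-to-right use order: c, a, n
typing: the term checks, with type (T3 → T3) → T1
summary: ordered ✓, linear ✓, affine ✓, relevant ✓, unrestricted ✓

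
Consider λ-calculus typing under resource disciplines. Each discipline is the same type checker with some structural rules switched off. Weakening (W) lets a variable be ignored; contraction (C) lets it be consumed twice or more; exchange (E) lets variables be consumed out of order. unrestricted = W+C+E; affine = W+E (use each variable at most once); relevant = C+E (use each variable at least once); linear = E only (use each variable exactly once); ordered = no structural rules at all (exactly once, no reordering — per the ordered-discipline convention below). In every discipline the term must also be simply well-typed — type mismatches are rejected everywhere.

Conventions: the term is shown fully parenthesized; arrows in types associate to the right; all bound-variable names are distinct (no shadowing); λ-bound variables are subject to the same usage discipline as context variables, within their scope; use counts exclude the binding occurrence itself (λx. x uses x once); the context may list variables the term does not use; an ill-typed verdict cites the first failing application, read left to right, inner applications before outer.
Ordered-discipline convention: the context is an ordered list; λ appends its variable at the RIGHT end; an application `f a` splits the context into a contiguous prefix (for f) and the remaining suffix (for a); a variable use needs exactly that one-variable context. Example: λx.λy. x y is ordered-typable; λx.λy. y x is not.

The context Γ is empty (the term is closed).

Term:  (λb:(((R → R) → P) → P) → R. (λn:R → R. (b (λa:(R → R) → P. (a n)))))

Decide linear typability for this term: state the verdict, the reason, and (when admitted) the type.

yes — exactly-once usage across b, n, a; term : ((((R → R) → P) → P) → R) → (R → R) → R
counts: b (λ-bound) ×1, n (λ-bound) ×1, a (λ-bound) ×1
order of uses: b, a, n
typing: well-typed — term : ((((R → R) → P) → P) → R) → (R → R) → R
across the five disciplines: ordered ✗ | linear ✓ | affine ✓ | relevant ✓ | unrestricted ✓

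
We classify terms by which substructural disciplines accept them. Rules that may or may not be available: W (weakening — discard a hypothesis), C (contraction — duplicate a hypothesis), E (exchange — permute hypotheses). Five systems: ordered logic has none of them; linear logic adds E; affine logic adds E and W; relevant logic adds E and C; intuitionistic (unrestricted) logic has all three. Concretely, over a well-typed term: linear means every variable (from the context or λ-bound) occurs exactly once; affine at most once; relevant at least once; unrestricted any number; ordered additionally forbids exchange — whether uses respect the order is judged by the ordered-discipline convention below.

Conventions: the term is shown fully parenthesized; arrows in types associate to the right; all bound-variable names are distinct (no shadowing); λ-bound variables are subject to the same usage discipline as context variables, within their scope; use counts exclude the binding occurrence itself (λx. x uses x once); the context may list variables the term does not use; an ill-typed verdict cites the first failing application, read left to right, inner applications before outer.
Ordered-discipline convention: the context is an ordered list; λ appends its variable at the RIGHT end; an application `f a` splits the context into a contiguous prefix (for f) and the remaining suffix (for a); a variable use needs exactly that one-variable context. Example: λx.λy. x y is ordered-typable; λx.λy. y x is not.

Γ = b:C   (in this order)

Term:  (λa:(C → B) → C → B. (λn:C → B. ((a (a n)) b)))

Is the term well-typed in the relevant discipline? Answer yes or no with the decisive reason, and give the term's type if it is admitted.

yes — none of b, a, n goes unused; term : ((C → B) → C → B) → (C → B) → B
usage: b ×1, a [bound] ×2, n [bound] ×1
uses in reading order: a, a, n, b
typing: well-typed at ((C → B) → C → B) → (C → B) → B
all disciplines: ordered ✗, linear ✗, affine ✗, relevant ✓, unrestricted ✓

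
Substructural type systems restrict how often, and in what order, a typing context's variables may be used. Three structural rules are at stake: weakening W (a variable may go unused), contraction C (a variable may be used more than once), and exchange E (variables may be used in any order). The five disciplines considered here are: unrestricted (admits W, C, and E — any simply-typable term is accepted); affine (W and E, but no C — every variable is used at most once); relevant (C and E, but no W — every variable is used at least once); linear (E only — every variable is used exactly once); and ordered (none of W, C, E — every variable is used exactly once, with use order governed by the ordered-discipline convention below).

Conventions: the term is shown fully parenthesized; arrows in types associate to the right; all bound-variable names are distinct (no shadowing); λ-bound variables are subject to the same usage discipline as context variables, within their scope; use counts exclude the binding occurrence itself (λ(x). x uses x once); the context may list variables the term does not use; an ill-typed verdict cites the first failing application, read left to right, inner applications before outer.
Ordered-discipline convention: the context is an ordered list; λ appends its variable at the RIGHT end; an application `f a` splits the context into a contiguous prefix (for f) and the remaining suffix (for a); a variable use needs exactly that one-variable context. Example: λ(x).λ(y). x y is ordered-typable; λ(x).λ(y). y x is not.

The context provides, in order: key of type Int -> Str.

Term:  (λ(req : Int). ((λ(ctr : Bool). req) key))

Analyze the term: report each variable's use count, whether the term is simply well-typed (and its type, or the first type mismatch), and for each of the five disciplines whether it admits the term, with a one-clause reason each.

variable uses: key=1, req [bound]=1, ctr [bound]=0
left-to-right use order: req, key
typing: ill-typed: argument of type Int -> Str where Bool is required
ordered ✗ (fails simple typing)
linear ✗ (a type mismatch blocks all five)
affine ✗ (the type mismatch rejects it)
relevant ✗ (not simply typable)
unrestricted ✗ (fails simple typing)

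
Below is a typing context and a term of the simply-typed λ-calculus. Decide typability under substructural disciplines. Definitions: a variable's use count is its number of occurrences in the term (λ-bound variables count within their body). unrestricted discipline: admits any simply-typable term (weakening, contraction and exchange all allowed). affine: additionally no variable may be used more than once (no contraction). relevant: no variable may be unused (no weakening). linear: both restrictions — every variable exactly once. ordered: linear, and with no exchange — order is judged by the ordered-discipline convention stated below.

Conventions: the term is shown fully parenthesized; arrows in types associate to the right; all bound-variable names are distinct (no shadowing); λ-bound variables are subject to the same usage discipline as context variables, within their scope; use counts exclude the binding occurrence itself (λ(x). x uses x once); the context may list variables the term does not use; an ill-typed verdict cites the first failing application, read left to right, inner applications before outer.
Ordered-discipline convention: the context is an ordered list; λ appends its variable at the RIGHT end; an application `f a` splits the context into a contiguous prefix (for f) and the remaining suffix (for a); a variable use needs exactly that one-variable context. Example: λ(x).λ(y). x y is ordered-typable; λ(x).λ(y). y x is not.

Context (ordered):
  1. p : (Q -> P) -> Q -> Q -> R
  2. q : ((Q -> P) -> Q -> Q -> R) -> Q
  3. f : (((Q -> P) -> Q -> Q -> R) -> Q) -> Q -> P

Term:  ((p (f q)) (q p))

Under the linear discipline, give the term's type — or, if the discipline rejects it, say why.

not well-typed under linear — uses contraction: p ×2, q ×2
use counts: p: 2, q: 2, f: 1
use order (left to right): p, f, q, q, p
typing: well-typed — term : Q -> R
all disciplines: ordered ✗, linear ✗, affine ✗, relevant ✓, unrestricted ✓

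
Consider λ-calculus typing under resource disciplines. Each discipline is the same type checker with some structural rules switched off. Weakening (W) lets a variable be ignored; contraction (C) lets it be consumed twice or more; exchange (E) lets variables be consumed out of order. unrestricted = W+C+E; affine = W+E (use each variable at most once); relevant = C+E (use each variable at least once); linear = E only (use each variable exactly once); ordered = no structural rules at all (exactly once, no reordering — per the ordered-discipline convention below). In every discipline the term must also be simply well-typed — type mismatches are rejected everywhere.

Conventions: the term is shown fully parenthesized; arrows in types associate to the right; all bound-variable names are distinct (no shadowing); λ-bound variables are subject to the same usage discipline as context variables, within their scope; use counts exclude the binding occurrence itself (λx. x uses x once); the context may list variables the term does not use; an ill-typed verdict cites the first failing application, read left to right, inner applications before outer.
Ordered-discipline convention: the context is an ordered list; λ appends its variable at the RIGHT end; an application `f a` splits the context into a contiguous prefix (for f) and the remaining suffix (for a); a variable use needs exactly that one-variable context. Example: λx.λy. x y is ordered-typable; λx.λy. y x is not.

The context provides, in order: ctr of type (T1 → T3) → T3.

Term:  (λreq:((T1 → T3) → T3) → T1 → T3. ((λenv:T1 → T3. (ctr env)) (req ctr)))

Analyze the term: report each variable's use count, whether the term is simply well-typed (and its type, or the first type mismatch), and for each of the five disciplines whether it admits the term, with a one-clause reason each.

use counts: ctr=2; req (bound)=1; env (bound)=1
use order (left to right): ctr, env, req, ctr
typing: ✓ — (((T1 → T3) → T3) → T1 → T3) → T3
ordered ✗ (ctr ×2 used more than once (contraction))
linear ✗ (ctr ×2 used more than once (contraction))
affine ✗ (ctr ×2 used more than once (contraction))
relevant ✓ (at least one use each (ctr, req, env))
unrestricted ✓ (type-checks ((((T1 → T3) → T3) → T1 → T3) → T3) and nothing is barred)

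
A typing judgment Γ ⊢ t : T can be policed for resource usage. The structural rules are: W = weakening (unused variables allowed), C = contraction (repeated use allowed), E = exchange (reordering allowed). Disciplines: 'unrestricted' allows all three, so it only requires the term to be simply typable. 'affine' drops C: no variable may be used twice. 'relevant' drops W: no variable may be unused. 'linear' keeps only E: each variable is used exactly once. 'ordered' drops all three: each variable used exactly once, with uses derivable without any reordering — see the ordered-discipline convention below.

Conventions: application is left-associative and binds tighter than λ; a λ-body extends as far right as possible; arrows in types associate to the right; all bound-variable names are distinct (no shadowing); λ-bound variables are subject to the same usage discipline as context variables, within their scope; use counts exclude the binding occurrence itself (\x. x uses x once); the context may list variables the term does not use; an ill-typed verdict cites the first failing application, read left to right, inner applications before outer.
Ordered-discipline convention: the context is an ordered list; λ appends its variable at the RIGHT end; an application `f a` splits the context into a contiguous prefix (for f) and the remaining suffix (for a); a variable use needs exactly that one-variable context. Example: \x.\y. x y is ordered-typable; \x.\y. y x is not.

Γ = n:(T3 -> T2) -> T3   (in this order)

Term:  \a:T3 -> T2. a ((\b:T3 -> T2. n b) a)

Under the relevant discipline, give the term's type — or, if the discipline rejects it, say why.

term : (T3 -> T2) -> T2
use counts: n=1; a (λ-bound)=2; b (λ-bound)=1
left-to-right use order: a, n, b, a
typing: well-typed at (T3 -> T2) -> T2
per-discipline verdicts: ordered ✗, linear ✗, affine ✗, relevant ✓, unrestricted ✓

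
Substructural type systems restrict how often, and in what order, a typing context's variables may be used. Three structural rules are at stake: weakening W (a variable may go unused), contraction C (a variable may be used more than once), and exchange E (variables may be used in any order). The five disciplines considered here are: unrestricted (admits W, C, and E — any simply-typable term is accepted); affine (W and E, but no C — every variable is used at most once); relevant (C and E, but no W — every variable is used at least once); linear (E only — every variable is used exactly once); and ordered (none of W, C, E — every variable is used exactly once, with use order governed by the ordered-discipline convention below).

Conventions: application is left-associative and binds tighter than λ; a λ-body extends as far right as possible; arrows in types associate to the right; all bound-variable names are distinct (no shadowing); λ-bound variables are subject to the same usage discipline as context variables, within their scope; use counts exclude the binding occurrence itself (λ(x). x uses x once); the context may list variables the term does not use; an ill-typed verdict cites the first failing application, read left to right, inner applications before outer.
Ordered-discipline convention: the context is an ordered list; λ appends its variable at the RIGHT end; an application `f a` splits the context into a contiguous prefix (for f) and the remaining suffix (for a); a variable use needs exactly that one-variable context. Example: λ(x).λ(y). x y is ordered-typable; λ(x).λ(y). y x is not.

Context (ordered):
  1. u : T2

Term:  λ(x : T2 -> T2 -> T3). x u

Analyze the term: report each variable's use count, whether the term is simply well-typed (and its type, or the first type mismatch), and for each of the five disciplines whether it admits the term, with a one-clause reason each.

counts: u: 1; x [bound]: 1
left-to-right use order: x, u
typing: well-typed at (T2 -> T2 -> T3) -> T2 -> T3
ordered: ✗, no ordered split (uses run x, u)
linear: ✓, u, x: one use apiece
affine: ✓, u, x: no repeats, contraction unneeded
relevant: ✓, at least one use each (u, x)
unrestricted: ✓, well-typed at (T2 -> T2 -> T3) -> T2 -> T3; no restrictions here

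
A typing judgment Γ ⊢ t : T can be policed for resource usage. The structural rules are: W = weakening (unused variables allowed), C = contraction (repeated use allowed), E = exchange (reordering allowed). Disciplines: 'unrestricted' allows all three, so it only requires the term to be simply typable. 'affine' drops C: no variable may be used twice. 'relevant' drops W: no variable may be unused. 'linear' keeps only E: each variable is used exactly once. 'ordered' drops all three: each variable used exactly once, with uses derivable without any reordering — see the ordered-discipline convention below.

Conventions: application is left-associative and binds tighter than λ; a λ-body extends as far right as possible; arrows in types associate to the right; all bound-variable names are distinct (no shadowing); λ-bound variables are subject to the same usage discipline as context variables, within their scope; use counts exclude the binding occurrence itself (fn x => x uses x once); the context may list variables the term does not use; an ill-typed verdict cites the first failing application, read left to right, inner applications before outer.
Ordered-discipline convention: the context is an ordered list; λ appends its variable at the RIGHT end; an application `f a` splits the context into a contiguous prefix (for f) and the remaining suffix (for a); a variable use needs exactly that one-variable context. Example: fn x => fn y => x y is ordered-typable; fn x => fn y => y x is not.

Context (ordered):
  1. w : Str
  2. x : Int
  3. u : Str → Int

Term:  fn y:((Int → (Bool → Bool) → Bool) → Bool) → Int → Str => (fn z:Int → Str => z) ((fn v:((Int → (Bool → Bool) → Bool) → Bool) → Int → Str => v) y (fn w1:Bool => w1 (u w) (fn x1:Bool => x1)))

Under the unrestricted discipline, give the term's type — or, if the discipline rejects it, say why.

not well-typed under unrestricted — not simply typable
use counts: w: 1; x: 0; u: 1; y [bound]: 1; z [bound]: 1; v [bound]: 1; w1 [bound]: 1; x1 [bound]: 1
left-to-right use order: z, v, y, w1, u, w, x1
typing: ill-typed: non-function type Bool applied to an argument
summary: ordered ✗ · linear ✗ · affine ✗ · relevant ✗ · unrestricted ✗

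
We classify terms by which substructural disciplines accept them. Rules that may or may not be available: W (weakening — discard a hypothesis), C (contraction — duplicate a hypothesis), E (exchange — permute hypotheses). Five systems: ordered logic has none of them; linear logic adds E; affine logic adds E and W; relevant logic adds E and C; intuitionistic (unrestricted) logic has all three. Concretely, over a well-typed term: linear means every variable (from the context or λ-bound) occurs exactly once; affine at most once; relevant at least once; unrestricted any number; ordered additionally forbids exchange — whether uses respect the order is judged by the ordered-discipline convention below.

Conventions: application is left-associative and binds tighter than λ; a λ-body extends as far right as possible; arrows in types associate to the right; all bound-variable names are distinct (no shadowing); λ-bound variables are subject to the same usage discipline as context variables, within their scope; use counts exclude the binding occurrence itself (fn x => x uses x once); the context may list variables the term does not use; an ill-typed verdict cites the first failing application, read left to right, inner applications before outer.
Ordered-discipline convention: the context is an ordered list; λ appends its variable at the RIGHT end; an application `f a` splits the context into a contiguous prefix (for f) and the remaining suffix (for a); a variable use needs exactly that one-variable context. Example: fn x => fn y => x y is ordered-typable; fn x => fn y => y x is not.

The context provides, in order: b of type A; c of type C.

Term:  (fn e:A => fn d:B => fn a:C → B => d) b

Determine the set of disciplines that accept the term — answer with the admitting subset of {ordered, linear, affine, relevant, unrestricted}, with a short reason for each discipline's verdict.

accepted by: affine, unrestricted
counts: b ×1; c ×0; e [bound] ×0; d [bound] ×1; a [bound] ×0
uses in reading order: d, b
typing: ✓ — B → (C → B) → B
ordered ✗ (unused: c, e, a — weakening required)
linear ✗ (unused: c, e, a — weakening required)
affine ✓ (none of b, c, e, d, a used more than once)
relevant ✗ (unused: c, e, a — weakening required)
unrestricted ✓ (typability at B → (C → B) → B is all that's needed)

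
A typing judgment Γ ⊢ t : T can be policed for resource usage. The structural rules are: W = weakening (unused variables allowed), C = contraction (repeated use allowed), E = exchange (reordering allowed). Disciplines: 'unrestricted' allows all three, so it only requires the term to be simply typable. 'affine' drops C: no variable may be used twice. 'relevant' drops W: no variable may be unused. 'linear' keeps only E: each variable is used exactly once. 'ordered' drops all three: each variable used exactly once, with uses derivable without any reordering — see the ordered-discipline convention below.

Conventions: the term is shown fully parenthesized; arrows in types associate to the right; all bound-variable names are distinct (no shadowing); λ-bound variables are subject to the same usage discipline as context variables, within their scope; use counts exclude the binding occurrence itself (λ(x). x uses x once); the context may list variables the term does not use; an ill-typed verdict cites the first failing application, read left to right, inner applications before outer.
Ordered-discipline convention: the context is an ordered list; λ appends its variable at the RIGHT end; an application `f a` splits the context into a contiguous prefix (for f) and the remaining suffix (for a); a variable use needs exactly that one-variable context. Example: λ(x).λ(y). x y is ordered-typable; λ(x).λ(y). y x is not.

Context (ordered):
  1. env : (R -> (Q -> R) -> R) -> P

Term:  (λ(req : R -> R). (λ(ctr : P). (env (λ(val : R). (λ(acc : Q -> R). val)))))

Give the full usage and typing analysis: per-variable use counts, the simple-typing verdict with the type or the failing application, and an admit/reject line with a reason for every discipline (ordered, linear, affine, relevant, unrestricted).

usage: env: 1×; req (bound): 0×; ctr (bound): 0×; val (bound): 1×; acc (bound): 0×
left-to-right use order: env, val
typing: well-typed — term : (R -> R) -> P -> P
ordered: ✗, req, ctr, acc left unused
linear: ✗, req, ctr, acc left unused
affine: ✓, none of env, req, ctr, val, acc used more than once
relevant: ✗, req, ctr, acc left unused
unrestricted: ✓, type-checks ((R -> R) -> P -> P) and nothing is barred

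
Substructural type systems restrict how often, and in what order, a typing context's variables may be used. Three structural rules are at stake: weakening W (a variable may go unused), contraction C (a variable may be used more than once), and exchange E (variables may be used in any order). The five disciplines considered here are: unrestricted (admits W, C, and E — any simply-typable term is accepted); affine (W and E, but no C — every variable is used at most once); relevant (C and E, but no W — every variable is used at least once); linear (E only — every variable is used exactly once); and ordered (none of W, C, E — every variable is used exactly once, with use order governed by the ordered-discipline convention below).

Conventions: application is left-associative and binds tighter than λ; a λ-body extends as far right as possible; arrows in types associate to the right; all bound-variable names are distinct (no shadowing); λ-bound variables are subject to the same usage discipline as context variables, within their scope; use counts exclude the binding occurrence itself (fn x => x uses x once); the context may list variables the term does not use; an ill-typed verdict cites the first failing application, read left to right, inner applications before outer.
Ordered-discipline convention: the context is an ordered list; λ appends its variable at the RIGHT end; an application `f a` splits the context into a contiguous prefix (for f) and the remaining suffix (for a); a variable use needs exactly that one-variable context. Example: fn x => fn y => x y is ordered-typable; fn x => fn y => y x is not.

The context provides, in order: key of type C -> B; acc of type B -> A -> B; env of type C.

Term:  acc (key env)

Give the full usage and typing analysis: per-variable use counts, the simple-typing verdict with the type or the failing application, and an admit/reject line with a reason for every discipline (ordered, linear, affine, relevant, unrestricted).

use counts: key: 1, acc: 1, env: 1
use order (left to right): acc, key, env
typing: well-typed — term : A -> B
ordered ✗ (needs exchange: uses follow acc, key, env)
linear ✓ (key, acc, env: one use apiece)
affine ✓ (at most one use each (key, acc, env))
relevant ✓ (at least one use each (key, acc, env))
unrestricted ✓ (typability at A -> B is all that's needed)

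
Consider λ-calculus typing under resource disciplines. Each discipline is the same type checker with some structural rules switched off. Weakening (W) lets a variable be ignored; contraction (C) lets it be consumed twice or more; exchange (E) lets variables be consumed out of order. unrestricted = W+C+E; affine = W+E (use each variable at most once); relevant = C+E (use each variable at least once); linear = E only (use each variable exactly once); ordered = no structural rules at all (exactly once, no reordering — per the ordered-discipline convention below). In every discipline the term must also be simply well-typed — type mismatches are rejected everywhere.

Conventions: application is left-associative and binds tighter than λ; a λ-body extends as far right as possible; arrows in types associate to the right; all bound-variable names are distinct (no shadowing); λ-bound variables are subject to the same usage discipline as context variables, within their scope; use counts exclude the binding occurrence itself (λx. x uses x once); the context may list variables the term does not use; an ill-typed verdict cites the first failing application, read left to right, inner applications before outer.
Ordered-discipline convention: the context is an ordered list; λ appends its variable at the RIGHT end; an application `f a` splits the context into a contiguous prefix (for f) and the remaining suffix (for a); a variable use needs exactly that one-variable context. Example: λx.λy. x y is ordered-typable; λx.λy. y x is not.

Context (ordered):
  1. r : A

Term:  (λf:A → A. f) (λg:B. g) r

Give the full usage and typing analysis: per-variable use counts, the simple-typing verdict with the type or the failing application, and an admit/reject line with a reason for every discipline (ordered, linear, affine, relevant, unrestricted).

use counts: r: 1, f (bound): 1, g (bound): 1
uses in reading order: f, g, r
typing: ill-typed: an argument B → B mismatches the expected A → A
ordered: ✗ — not simply typable
linear: ✗ — fails simple typing
affine: ✗ — a type mismatch blocks all five
relevant: ✗ — the type mismatch rejects it
unrestricted: ✗ — not simply typable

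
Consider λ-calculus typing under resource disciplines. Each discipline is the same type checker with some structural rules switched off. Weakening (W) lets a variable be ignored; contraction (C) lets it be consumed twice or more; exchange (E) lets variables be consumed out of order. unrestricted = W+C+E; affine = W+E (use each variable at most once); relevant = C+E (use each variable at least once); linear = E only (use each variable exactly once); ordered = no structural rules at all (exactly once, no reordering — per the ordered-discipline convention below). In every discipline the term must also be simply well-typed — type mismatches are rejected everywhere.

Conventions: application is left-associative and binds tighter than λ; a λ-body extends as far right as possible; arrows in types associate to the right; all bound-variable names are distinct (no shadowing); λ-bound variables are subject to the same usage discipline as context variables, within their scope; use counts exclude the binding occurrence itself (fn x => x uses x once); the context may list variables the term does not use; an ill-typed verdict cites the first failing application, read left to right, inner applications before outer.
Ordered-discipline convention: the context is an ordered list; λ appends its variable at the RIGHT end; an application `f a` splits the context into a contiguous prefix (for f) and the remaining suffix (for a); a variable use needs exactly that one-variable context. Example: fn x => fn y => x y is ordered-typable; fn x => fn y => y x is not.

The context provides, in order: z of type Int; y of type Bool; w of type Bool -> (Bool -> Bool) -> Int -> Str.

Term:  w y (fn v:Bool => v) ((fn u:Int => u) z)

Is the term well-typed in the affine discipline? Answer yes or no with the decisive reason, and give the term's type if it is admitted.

yes — no duplicate uses among z, y, w, v, u; term : Str
counts: z: 1×; y: 1×; w: 1×; v [bound]: 1×; u [bound]: 1×
use order (left to right): w, y, v, u, z
typing: well-typed at Str
per-discipline verdicts: ordered ✗ · linear ✓ · affine ✓ · relevant ✓ · unrestricted ✓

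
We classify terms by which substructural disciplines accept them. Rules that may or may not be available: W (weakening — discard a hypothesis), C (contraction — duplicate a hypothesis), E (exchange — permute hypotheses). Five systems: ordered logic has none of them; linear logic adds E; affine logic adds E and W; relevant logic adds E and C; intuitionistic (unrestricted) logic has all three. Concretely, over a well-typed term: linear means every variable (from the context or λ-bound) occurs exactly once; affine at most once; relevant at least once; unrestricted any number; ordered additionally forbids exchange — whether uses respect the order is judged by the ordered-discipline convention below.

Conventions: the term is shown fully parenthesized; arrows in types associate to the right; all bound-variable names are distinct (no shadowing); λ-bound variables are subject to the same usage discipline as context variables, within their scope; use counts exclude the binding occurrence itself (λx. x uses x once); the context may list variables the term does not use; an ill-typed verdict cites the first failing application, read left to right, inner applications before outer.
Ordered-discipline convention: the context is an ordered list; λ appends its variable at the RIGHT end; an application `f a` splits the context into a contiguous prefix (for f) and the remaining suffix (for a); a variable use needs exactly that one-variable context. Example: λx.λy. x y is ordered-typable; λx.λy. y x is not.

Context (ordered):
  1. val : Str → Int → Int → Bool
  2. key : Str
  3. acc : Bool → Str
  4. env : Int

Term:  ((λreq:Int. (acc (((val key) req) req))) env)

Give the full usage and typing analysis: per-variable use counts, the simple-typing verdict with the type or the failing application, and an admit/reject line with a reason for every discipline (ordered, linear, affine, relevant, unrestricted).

variable uses: val=1, key=1, acc=1, env=1, req (λ-bound)=2
use order (left to right): acc, val, key, req, req, env
typing: ✓ — Str
ordered ✗ (needs contraction — req ×2)
linear ✗ (needs contraction — req ×2)
affine ✗ (needs contraction — req ×2)
relevant ✓ (at least one use each (val, key, acc, env, req))
unrestricted ✓ (simply typable at Str; W, C, E all held)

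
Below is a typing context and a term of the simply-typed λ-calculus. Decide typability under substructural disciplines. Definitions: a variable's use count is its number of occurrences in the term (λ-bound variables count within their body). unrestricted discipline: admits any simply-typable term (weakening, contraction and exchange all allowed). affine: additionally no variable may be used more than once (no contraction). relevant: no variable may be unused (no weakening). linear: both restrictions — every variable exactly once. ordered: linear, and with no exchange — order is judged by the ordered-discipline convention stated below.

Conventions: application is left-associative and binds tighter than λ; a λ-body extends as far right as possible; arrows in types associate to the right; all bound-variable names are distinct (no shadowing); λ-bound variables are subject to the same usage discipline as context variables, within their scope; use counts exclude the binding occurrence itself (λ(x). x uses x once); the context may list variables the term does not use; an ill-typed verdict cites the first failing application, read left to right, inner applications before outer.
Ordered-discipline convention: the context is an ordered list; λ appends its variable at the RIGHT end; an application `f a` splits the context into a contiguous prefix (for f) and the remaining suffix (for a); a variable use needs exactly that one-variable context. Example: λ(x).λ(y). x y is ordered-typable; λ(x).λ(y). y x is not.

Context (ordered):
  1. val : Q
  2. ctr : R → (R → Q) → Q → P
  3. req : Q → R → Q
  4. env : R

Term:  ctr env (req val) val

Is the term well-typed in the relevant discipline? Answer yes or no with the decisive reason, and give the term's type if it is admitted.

yes — every one of val, ctr, req, env appears; term : P
usage: val: 2×; ctr: 1×; req: 1×; env: 1×
uses in reading order: ctr, env, req, val, val
typing: the term checks, with type P
summary: ordered ✗; linear ✗; affine ✗; relevant ✓; unrestricted ✓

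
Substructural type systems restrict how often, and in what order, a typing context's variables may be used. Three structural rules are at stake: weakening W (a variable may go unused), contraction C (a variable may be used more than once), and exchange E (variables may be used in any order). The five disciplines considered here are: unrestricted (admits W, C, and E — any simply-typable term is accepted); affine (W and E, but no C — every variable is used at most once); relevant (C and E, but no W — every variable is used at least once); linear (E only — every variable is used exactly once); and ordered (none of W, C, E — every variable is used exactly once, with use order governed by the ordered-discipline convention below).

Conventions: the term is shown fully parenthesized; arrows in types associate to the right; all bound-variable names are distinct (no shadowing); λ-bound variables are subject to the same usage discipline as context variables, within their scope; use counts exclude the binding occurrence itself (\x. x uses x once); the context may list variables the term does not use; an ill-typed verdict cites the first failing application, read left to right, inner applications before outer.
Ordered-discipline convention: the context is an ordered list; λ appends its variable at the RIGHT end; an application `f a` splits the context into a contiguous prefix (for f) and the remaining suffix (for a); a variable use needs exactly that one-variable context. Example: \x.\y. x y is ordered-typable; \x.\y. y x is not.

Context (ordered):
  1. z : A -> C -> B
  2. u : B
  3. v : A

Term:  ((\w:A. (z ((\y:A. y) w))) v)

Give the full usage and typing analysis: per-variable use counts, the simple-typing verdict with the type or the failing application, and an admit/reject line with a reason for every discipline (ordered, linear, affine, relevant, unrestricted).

counts: z=1, u=0, v=1, w [bound]=1, y [bound]=1
uses in reading order: z, y, w, v
typing: well-typed — term : C -> B
ordered: ✗, unused: u — weakening required
linear: ✗, unused: u — weakening required
affine: ✓, none of z, u, v, w, y used more than once
relevant: ✗, unused: u — weakening required
unrestricted: ✓, typability at C -> B is all that's needed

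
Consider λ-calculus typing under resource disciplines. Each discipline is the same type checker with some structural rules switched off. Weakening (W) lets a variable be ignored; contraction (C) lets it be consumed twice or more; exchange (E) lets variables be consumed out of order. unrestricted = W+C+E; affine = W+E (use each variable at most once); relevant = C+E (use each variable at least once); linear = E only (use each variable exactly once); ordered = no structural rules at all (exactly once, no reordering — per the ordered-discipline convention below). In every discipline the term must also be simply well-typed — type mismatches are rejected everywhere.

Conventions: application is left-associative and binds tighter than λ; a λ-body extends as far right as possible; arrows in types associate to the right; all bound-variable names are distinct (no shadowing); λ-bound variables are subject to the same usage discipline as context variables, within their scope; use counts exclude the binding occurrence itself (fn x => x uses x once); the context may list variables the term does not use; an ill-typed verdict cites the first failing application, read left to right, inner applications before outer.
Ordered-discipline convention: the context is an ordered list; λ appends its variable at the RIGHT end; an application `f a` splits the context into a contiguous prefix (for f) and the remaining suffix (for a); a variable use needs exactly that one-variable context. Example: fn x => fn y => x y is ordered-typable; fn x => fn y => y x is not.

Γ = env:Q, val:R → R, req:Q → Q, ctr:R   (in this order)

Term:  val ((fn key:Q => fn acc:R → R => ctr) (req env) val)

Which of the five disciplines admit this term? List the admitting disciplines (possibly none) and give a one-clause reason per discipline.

admitted by: unrestricted
counts: env ×1; val ×2; req ×1; ctr ×1; key [bound] ×0; acc [bound] ×0
order of uses: val, ctr, req, env, val
typing: well-typed at R
ordered: ✗, repeated use of val ×2; unused: key, acc — weakening required
linear: ✗, repeated use of val ×2; unused: key, acc — weakening required
affine: ✗, repeated use of val ×2
relevant: ✗, unused: key, acc — weakening required
unrestricted: ✓, simply typable at R; W, C, E all held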